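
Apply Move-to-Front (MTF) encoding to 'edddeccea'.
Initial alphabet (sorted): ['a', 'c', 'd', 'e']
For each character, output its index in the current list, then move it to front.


MTF encoding:
'e': index 3 in ['a', 'c', 'd', 'e'] -> ['e', 'a', 'c', 'd']
'd': index 3 in ['e', 'a', 'c', 'd'] -> ['d', 'e', 'a', 'c']
'd': index 0 in ['d', 'e', 'a', 'c'] -> ['d', 'e', 'a', 'c']
'd': index 0 in ['d', 'e', 'a', 'c'] -> ['d', 'e', 'a', 'c']
'e': index 1 in ['d', 'e', 'a', 'c'] -> ['e', 'd', 'a', 'c']
'c': index 3 in ['e', 'd', 'a', 'c'] -> ['c', 'e', 'd', 'a']
'c': index 0 in ['c', 'e', 'd', 'a'] -> ['c', 'e', 'd', 'a']
'e': index 1 in ['c', 'e', 'd', 'a'] -> ['e', 'c', 'd', 'a']
'a': index 3 in ['e', 'c', 'd', 'a'] -> ['a', 'e', 'c', 'd']


Output: [3, 3, 0, 0, 1, 3, 0, 1, 3]


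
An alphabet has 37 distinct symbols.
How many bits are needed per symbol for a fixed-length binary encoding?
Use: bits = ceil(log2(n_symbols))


log2(37) = 5.2095
Bracket: 2^5 = 32 < 37 <= 2^6 = 64
So ceil(log2(37)) = 6

bits = ceil(log2(37)) = ceil(5.2095) = 6 bits


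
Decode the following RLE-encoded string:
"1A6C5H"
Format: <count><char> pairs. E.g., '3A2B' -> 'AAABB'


Expanding each <count><char> pair:
  1A -> 'A'
  6C -> 'CCCCCC'
  5H -> 'HHHHH'

Decoded = ACCCCCCHHHHH


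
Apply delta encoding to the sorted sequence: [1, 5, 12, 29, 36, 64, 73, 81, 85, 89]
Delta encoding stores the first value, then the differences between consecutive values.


First value: 1
Deltas:
  5 - 1 = 4
  12 - 5 = 7
  29 - 12 = 17
  36 - 29 = 7
  64 - 36 = 28
  73 - 64 = 9
  81 - 73 = 8
  85 - 81 = 4
  89 - 85 = 4


Delta encoded: [1, 4, 7, 17, 7, 28, 9, 8, 4, 4]


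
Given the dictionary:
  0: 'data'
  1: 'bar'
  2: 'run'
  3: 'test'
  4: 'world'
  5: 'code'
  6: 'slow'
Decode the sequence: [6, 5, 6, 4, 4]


Look up each index in the dictionary:
  6 -> 'slow'
  5 -> 'code'
  6 -> 'slow'
  4 -> 'world'
  4 -> 'world'

Decoded: "slow code slow world world"


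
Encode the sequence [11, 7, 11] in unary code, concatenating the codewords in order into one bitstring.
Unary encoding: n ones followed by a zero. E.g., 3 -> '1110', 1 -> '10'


Encode each number as n ones followed by a terminating 0:
  11 -> 111111111110 (12 bits)
  7 -> 11111110 (8 bits)
  11 -> 111111111110 (12 bits)
Total length = 12 + 8 + 12 = 32 bits.

Unary([11, 7, 11]) = 11111111111011111110111111111110 (32 bits)


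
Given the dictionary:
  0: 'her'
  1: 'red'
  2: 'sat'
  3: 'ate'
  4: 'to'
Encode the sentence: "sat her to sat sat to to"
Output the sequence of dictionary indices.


Look up each word in the dictionary:
  'sat' -> 2
  'her' -> 0
  'to' -> 4
  'sat' -> 2
  'sat' -> 2
  'to' -> 4
  'to' -> 4

Encoded: [2, 0, 4, 2, 2, 4, 4]


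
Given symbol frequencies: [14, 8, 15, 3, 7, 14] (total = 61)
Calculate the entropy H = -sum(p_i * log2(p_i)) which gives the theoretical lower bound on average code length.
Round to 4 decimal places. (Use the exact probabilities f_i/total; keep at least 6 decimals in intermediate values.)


Per-symbol terms -p_i * log2(p_i) with p_i = f_i/61:
  p = 14/61 = 0.229508: log2(p) = -2.123382, -p*log2(p) = 0.487334
  p = 8/61 = 0.131148: log2(p) = -2.930737, -p*log2(p) = 0.384359
  p = 15/61 = 0.245902: log2(p) = -2.023847, -p*log2(p) = 0.497667
  p = 3/61 = 0.049180: log2(p) = -4.345775, -p*log2(p) = 0.213727
  p = 7/61 = 0.114754: log2(p) = -3.123382, -p*log2(p) = 0.358421
  p = 14/61 = 0.229508: log2(p) = -2.123382, -p*log2(p) = 0.487334
H = 0.487334 + 0.384359 + 0.497667 + 0.213727 + 0.358421 + 0.487334 = 2.428842

H = 2.4288 bits/symbol


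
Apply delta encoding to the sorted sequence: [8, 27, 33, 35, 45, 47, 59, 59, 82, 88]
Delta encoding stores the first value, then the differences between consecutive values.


First value: 8
Deltas:
  27 - 8 = 19
  33 - 27 = 6
  35 - 33 = 2
  45 - 35 = 10
  47 - 45 = 2
  59 - 47 = 12
  59 - 59 = 0
  82 - 59 = 23
  88 - 82 = 6


Delta encoded: [8, 19, 6, 2, 10, 2, 12, 0, 23, 6]


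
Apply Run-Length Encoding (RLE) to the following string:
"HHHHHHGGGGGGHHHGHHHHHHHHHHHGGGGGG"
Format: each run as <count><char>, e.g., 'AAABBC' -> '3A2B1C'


Scanning runs left to right:
  i=0: run of 'H' x 6 -> '6H'
  i=6: run of 'G' x 6 -> '6G'
  i=12: run of 'H' x 3 -> '3H'
  i=15: run of 'G' x 1 -> '1G'
  i=16: run of 'H' x 11 -> '11H'
  i=27: run of 'G' x 6 -> '6G'

RLE = 6H6G3H1G11H6G


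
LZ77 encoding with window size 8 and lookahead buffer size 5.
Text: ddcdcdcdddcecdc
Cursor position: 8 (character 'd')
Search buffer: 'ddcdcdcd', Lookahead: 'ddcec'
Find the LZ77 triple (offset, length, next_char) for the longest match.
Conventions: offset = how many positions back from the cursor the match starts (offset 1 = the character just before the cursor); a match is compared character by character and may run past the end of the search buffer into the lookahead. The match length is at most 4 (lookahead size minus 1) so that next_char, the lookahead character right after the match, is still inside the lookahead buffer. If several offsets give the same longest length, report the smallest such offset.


Try each offset into the search buffer:
  offset=1 (pos 7, char 'd'): match length 2
  offset=2 (pos 6, char 'c'): match length 0
  offset=3 (pos 5, char 'd'): match length 1
  offset=4 (pos 4, char 'c'): match length 0
  offset=5 (pos 3, char 'd'): match length 1
  offset=6 (pos 2, char 'c'): match length 0
  offset=7 (pos 1, char 'd'): match length 1
  offset=8 (pos 0, char 'd'): match length 3
Longest match has length 3 at offset 8.
next_char = character at position 8 + 3 = 11 -> 'e'

Best match: offset=8, length=3 (matching 'ddc' starting at position 0)
LZ77 triple: (8, 3, 'e')


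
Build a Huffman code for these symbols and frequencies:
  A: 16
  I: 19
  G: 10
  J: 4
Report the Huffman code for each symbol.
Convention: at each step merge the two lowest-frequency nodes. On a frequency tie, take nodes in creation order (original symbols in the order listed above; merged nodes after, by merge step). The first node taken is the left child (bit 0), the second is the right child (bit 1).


Huffman tree construction:
Step 1: Merge J(4) + G(10) = 14
Step 2: Merge (J+G)(14) + A(16) = 30
Step 3: Merge I(19) + ((J+G)+A)(30) = 49
Read each symbol's code off the tree from the root (left child = 0, right child = 1).

Codes:
  A: 11 (length 2)
  I: 0 (length 1)
  G: 101 (length 3)
  J: 100 (length 3)
Average code length: 93/49 = 1.8980 bits/symbol


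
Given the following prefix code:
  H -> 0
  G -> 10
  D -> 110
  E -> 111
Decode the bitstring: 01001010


Decoding step by step:
Bits 0 -> H
Bits 10 -> G
Bits 0 -> H
Bits 10 -> G
Bits 10 -> G


Decoded message: HGHGG


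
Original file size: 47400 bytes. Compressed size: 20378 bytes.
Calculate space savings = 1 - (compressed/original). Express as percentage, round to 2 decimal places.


ratio = compressed/original = 20378/47400 = 0.429916
savings = 1 - ratio = 1 - 0.429916 = 0.570084
as a percentage: 0.570084 * 100 = 57.01%

Space savings = 1 - 20378/47400 = 57.01%


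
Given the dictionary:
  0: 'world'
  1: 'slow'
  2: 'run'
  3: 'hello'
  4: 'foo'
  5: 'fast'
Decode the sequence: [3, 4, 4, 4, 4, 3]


Look up each index in the dictionary:
  3 -> 'hello'
  4 -> 'foo'
  4 -> 'foo'
  4 -> 'foo'
  4 -> 'foo'
  3 -> 'hello'

Decoded: "hello foo foo foo foo hello"


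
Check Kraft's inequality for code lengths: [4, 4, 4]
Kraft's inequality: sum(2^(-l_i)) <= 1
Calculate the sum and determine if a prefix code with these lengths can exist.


Sum = 2^(-4) + 2^(-4) + 2^(-4)
    = 0.0625 + 0.0625 + 0.0625
    = 3/16 = 0.1875
Since 0.1875 <= 1, Kraft's inequality IS satisfied.
A prefix code with these lengths CAN exist.

Kraft sum = 0.1875. Satisfied.


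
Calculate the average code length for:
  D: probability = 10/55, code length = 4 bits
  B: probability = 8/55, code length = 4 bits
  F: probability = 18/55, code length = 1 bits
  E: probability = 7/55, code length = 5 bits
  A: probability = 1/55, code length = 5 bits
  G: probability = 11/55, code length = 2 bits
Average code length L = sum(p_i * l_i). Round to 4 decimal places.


Weighted contributions p_i * l_i:
  D: (10/55) * 4 = 40/55
  B: (8/55) * 4 = 32/55
  F: (18/55) * 1 = 18/55
  E: (7/55) * 5 = 35/55
  A: (1/55) * 5 = 5/55
  G: (11/55) * 2 = 22/55
Sum = (40 + 32 + 18 + 35 + 5 + 22)/55 = 152/55

L = 152/55 = 2.7636 bits/symbol


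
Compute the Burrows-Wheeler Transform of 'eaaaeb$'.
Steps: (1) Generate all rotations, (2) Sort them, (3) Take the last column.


Rotations (sorted):
  0: $eaaaeb -> last char: b
  1: aaaeb$e -> last char: e
  2: aaeb$ea -> last char: a
  3: aeb$eaa -> last char: a
  4: b$eaaae -> last char: e
  5: eaaaeb$ -> last char: $
  6: eb$eaaa -> last char: a


BWT = beaae$a


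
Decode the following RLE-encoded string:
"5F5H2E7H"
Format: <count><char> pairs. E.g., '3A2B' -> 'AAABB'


Expanding each <count><char> pair:
  5F -> 'FFFFF'
  5H -> 'HHHHH'
  2E -> 'EE'
  7H -> 'HHHHHHH'

Decoded = FFFFFHHHHHEEHHHHHHH


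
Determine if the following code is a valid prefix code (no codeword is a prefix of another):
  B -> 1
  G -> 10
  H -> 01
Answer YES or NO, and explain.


Checking each pair (does one codeword prefix another?):
  B='1' vs G='10': prefix -- VIOLATION

NO -- this is NOT a valid prefix code. B (1) is a prefix of G (10).


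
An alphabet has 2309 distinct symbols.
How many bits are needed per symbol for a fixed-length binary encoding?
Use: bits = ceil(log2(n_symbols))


log2(2309) = 11.1731
Bracket: 2^11 = 2048 < 2309 <= 2^12 = 4096
So ceil(log2(2309)) = 12

bits = ceil(log2(2309)) = ceil(11.1731) = 12 bits


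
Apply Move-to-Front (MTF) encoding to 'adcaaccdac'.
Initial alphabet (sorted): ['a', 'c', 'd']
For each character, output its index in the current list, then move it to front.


MTF encoding:
'a': index 0 in ['a', 'c', 'd'] -> ['a', 'c', 'd']
'd': index 2 in ['a', 'c', 'd'] -> ['d', 'a', 'c']
'c': index 2 in ['d', 'a', 'c'] -> ['c', 'd', 'a']
'a': index 2 in ['c', 'd', 'a'] -> ['a', 'c', 'd']
'a': index 0 in ['a', 'c', 'd'] -> ['a', 'c', 'd']
'c': index 1 in ['a', 'c', 'd'] -> ['c', 'a', 'd']
'c': index 0 in ['c', 'a', 'd'] -> ['c', 'a', 'd']
'd': index 2 in ['c', 'a', 'd'] -> ['d', 'c', 'a']
'a': index 2 in ['d', 'c', 'a'] -> ['a', 'd', 'c']
'c': index 2 in ['a', 'd', 'c'] -> ['c', 'a', 'd']


Output: [0, 2, 2, 2, 0, 1, 0, 2, 2, 2]


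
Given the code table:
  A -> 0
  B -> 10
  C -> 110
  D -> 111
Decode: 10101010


Decoding:
10 -> B
10 -> B
10 -> B
10 -> B


Result: BBBB


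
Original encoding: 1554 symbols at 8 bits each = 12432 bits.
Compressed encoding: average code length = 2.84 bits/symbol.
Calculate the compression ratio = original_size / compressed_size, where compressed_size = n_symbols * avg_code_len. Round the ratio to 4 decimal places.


original_size = n_symbols * orig_bits = 1554 * 8 = 12432 bits
compressed_size = n_symbols * avg_code_len = 1554 * 2.84 = 4413.36 bits
ratio = original_size / compressed_size = 12432 / 4413.36 = 2.8169

Compression ratio = 2.8169


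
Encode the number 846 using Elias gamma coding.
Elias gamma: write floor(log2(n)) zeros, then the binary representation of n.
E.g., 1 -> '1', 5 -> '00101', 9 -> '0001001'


num_bits = floor(log2(846)) + 1 = 10
leading_zeros = num_bits - 1 = 9
binary(846) = 1101001110

Elias gamma(846) = '000000000' + '1101001110' = 0000000001101001110 (19 bits)


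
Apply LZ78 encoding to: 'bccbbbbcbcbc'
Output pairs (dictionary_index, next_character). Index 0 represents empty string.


LZ78 encoding steps:
Dictionary: {0: ''}
Step 1: w='' (idx 0), next='b' -> output (0, 'b'), add 'b' as idx 1
Step 2: w='' (idx 0), next='c' -> output (0, 'c'), add 'c' as idx 2
Step 3: w='c' (idx 2), next='b' -> output (2, 'b'), add 'cb' as idx 3
Step 4: w='b' (idx 1), next='b' -> output (1, 'b'), add 'bb' as idx 4
Step 5: w='b' (idx 1), next='c' -> output (1, 'c'), add 'bc' as idx 5
Step 6: w='bc' (idx 5), next='b' -> output (5, 'b'), add 'bcb' as idx 6
Step 7: w='c' (idx 2), end of input -> output (2, '')


Encoded: [(0, 'b'), (0, 'c'), (2, 'b'), (1, 'b'), (1, 'c'), (5, 'b'), (2, '')]


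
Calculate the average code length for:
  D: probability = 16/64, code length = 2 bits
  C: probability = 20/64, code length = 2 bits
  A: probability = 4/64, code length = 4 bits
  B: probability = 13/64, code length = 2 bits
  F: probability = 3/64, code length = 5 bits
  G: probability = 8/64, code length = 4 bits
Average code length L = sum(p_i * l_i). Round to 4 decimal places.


Weighted contributions p_i * l_i:
  D: (16/64) * 2 = 32/64
  C: (20/64) * 2 = 40/64
  A: (4/64) * 4 = 16/64
  B: (13/64) * 2 = 26/64
  F: (3/64) * 5 = 15/64
  G: (8/64) * 4 = 32/64
Sum = (32 + 40 + 16 + 26 + 15 + 32)/64 = 161/64

L = 161/64 = 2.5156 bits/symbol


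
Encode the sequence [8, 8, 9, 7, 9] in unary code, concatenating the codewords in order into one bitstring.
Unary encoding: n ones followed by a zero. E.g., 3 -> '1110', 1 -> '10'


Encode each number as n ones followed by a terminating 0:
  8 -> 111111110 (9 bits)
  8 -> 111111110 (9 bits)
  9 -> 1111111110 (10 bits)
  7 -> 11111110 (8 bits)
  9 -> 1111111110 (10 bits)
Total length = 9 + 9 + 10 + 8 + 10 = 46 bits.

Unary([8, 8, 9, 7, 9]) = 1111111101111111101111111110111111101111111110 (46 bits)


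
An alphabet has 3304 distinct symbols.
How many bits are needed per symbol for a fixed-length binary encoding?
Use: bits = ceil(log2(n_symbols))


log2(3304) = 11.69
Bracket: 2^11 = 2048 < 3304 <= 2^12 = 4096
So ceil(log2(3304)) = 12

bits = ceil(log2(3304)) = ceil(11.69) = 12 bits


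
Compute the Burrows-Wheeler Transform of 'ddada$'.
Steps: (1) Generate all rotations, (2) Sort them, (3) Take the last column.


Rotations (sorted):
  0: $ddada -> last char: a
  1: a$ddad -> last char: d
  2: ada$dd -> last char: d
  3: da$dda -> last char: a
  4: dada$d -> last char: d
  5: ddada$ -> last char: $


BWT = addad$


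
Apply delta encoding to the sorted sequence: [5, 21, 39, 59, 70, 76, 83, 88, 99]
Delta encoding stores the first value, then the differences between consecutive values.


First value: 5
Deltas:
  21 - 5 = 16
  39 - 21 = 18
  59 - 39 = 20
  70 - 59 = 11
  76 - 70 = 6
  83 - 76 = 7
  88 - 83 = 5
  99 - 88 = 11


Delta encoded: [5, 16, 18, 20, 11, 6, 7, 5, 11]


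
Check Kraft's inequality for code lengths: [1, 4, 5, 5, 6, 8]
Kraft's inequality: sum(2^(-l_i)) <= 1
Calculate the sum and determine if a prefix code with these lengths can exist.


Sum = 2^(-1) + 2^(-4) + 2^(-5) + 2^(-5) + 2^(-6) + 2^(-8)
    = 0.5 + 0.0625 + 0.03125 + 0.03125 + 0.015625 + 0.00390625
    = 165/256 = 0.64453125
Since 0.64453125 <= 1, Kraft's inequality IS satisfied.
A prefix code with these lengths CAN exist.

Kraft sum = 0.64453125. Satisfied.


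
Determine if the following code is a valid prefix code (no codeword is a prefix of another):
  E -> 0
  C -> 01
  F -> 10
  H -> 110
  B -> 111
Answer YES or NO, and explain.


Checking each pair (does one codeword prefix another?):
  E='0' vs C='01': prefix -- VIOLATION

NO -- this is NOT a valid prefix code. E (0) is a prefix of C (01).


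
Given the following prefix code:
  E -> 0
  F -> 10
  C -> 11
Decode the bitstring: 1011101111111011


Decoding step by step:
Bits 10 -> F
Bits 11 -> C
Bits 10 -> F
Bits 11 -> C
Bits 11 -> C
Bits 11 -> C
Bits 10 -> F
Bits 11 -> C


Decoded message: FCFCCCFC


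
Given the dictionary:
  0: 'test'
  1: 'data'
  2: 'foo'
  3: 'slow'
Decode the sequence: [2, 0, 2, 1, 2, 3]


Look up each index in the dictionary:
  2 -> 'foo'
  0 -> 'test'
  2 -> 'foo'
  1 -> 'data'
  2 -> 'foo'
  3 -> 'slow'

Decoded: "foo test foo data foo slow"


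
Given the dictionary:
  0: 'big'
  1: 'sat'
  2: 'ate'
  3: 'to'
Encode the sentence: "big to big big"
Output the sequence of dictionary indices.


Look up each word in the dictionary:
  'big' -> 0
  'to' -> 3
  'big' -> 0
  'big' -> 0

Encoded: [0, 3, 0, 0]


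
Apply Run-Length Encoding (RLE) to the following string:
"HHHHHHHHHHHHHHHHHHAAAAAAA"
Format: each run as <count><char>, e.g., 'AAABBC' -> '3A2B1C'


Scanning runs left to right:
  i=0: run of 'H' x 18 -> '18H'
  i=18: run of 'A' x 7 -> '7A'

RLE = 18H7A


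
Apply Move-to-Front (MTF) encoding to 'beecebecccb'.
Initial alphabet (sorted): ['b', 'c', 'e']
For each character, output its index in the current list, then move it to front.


MTF encoding:
'b': index 0 in ['b', 'c', 'e'] -> ['b', 'c', 'e']
'e': index 2 in ['b', 'c', 'e'] -> ['e', 'b', 'c']
'e': index 0 in ['e', 'b', 'c'] -> ['e', 'b', 'c']
'c': index 2 in ['e', 'b', 'c'] -> ['c', 'e', 'b']
'e': index 1 in ['c', 'e', 'b'] -> ['e', 'c', 'b']
'b': index 2 in ['e', 'c', 'b'] -> ['b', 'e', 'c']
'e': index 1 in ['b', 'e', 'c'] -> ['e', 'b', 'c']
'c': index 2 in ['e', 'b', 'c'] -> ['c', 'e', 'b']
'c': index 0 in ['c', 'e', 'b'] -> ['c', 'e', 'b']
'c': index 0 in ['c', 'e', 'b'] -> ['c', 'e', 'b']
'b': index 2 in ['c', 'e', 'b'] -> ['b', 'c', 'e']


Output: [0, 2, 0, 2, 1, 2, 1, 2, 0, 0, 2]


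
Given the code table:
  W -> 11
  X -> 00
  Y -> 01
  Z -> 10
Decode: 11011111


Decoding:
11 -> W
01 -> Y
11 -> W
11 -> W


Result: WYWW


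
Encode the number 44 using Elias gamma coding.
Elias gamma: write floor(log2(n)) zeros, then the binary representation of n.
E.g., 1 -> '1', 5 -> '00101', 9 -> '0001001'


num_bits = floor(log2(44)) + 1 = 6
leading_zeros = num_bits - 1 = 5
binary(44) = 101100

Elias gamma(44) = '00000' + '101100' = 00000101100 (11 bits)


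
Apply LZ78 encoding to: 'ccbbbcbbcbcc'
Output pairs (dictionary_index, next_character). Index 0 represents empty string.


LZ78 encoding steps:
Dictionary: {0: ''}
Step 1: w='' (idx 0), next='c' -> output (0, 'c'), add 'c' as idx 1
Step 2: w='c' (idx 1), next='b' -> output (1, 'b'), add 'cb' as idx 2
Step 3: w='' (idx 0), next='b' -> output (0, 'b'), add 'b' as idx 3
Step 4: w='b' (idx 3), next='c' -> output (3, 'c'), add 'bc' as idx 4
Step 5: w='b' (idx 3), next='b' -> output (3, 'b'), add 'bb' as idx 5
Step 6: w='cb' (idx 2), next='c' -> output (2, 'c'), add 'cbc' as idx 6
Step 7: w='c' (idx 1), end of input -> output (1, '')


Encoded: [(0, 'c'), (1, 'b'), (0, 'b'), (3, 'c'), (3, 'b'), (2, 'c'), (1, '')]


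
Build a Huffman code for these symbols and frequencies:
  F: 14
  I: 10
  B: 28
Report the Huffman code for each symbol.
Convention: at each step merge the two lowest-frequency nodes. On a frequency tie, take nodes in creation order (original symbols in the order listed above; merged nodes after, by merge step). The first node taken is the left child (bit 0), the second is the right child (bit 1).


Huffman tree construction:
Step 1: Merge I(10) + F(14) = 24
Step 2: Merge (I+F)(24) + B(28) = 52
Read each symbol's code off the tree from the root (left child = 0, right child = 1).

Codes:
  F: 01 (length 2)
  I: 00 (length 2)
  B: 1 (length 1)
Average code length: 76/52 = 1.4615 bits/symbol


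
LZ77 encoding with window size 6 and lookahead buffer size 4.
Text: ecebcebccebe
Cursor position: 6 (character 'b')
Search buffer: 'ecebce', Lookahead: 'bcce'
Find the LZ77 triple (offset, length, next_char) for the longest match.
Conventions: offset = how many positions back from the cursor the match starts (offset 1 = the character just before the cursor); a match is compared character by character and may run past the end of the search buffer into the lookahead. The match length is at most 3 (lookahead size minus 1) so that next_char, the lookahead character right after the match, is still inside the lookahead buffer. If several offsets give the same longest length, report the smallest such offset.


Try each offset into the search buffer:
  offset=1 (pos 5, char 'e'): match length 0
  offset=2 (pos 4, char 'c'): match length 0
  offset=3 (pos 3, char 'b'): match length 2
  offset=4 (pos 2, char 'e'): match length 0
  offset=5 (pos 1, char 'c'): match length 0
  offset=6 (pos 0, char 'e'): match length 0
Longest match has length 2 at offset 3.
next_char = character at position 6 + 2 = 8 -> 'c'

Best match: offset=3, length=2 (matching 'bc' starting at position 3)
LZ77 triple: (3, 2, 'c')


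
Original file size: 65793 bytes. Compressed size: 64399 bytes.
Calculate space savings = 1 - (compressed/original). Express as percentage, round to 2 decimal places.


ratio = compressed/original = 64399/65793 = 0.978812
savings = 1 - ratio = 1 - 0.978812 = 0.021188
as a percentage: 0.021188 * 100 = 2.12%

Space savings = 1 - 64399/65793 = 2.12%


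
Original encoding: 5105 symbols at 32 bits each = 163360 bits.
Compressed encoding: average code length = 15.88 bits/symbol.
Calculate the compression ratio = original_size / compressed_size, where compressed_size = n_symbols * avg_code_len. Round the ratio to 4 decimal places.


original_size = n_symbols * orig_bits = 5105 * 32 = 163360 bits
compressed_size = n_symbols * avg_code_len = 5105 * 15.88 = 81067.4 bits
ratio = original_size / compressed_size = 163360 / 81067.4 = 2.0151

Compression ratio = 2.0151


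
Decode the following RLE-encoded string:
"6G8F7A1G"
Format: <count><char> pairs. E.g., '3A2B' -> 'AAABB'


Expanding each <count><char> pair:
  6G -> 'GGGGGG'
  8F -> 'FFFFFFFF'
  7A -> 'AAAAAAA'
  1G -> 'G'

Decoded = GGGGGGFFFFFFFFAAAAAAAG


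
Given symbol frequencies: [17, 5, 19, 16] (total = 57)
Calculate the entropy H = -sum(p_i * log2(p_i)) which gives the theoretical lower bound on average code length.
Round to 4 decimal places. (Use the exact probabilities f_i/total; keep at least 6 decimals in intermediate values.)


Per-symbol terms -p_i * log2(p_i) with p_i = f_i/57:
  p = 17/57 = 0.298246: log2(p) = -1.745427, -p*log2(p) = 0.520566
  p = 5/57 = 0.087719: log2(p) = -3.510962, -p*log2(p) = 0.307979
  p = 19/57 = 0.333333: log2(p) = -1.584963, -p*log2(p) = 0.528321
  p = 16/57 = 0.280702: log2(p) = -1.832890, -p*log2(p) = 0.514495
H = 0.520566 + 0.307979 + 0.528321 + 0.514495 = 1.871361

H = 1.8714 bits/symbol


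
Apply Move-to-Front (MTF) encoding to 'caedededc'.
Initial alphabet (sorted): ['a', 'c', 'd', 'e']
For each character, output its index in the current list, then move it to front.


MTF encoding:
'c': index 1 in ['a', 'c', 'd', 'e'] -> ['c', 'a', 'd', 'e']
'a': index 1 in ['c', 'a', 'd', 'e'] -> ['a', 'c', 'd', 'e']
'e': index 3 in ['a', 'c', 'd', 'e'] -> ['e', 'a', 'c', 'd']
'd': index 3 in ['e', 'a', 'c', 'd'] -> ['d', 'e', 'a', 'c']
'e': index 1 in ['d', 'e', 'a', 'c'] -> ['e', 'd', 'a', 'c']
'd': index 1 in ['e', 'd', 'a', 'c'] -> ['d', 'e', 'a', 'c']
'e': index 1 in ['d', 'e', 'a', 'c'] -> ['e', 'd', 'a', 'c']
'd': index 1 in ['e', 'd', 'a', 'c'] -> ['d', 'e', 'a', 'c']
'c': index 3 in ['d', 'e', 'a', 'c'] -> ['c', 'd', 'e', 'a']


Output: [1, 1, 3, 3, 1, 1, 1, 1, 3]


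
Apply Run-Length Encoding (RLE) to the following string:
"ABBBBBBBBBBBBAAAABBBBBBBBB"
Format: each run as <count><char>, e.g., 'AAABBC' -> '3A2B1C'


Scanning runs left to right:
  i=0: run of 'A' x 1 -> '1A'
  i=1: run of 'B' x 12 -> '12B'
  i=13: run of 'A' x 4 -> '4A'
  i=17: run of 'B' x 9 -> '9B'

RLE = 1A12B4A9B


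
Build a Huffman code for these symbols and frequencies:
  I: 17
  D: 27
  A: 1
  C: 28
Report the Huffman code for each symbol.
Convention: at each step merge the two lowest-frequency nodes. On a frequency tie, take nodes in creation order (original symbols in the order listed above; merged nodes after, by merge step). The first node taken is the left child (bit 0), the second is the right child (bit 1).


Huffman tree construction:
Step 1: Merge A(1) + I(17) = 18
Step 2: Merge (A+I)(18) + D(27) = 45
Step 3: Merge C(28) + ((A+I)+D)(45) = 73
Read each symbol's code off the tree from the root (left child = 0, right child = 1).

Codes:
  I: 101 (length 3)
  D: 11 (length 2)
  A: 100 (length 3)
  C: 0 (length 1)
Average code length: 136/73 = 1.8630 bits/symbol


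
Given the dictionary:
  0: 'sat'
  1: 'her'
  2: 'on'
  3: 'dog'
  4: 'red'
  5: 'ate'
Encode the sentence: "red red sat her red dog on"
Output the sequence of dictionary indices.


Look up each word in the dictionary:
  'red' -> 4
  'red' -> 4
  'sat' -> 0
  'her' -> 1
  'red' -> 4
  'dog' -> 3
  'on' -> 2

Encoded: [4, 4, 0, 1, 4, 3, 2]


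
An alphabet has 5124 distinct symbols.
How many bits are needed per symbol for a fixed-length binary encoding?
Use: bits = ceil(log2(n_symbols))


log2(5124) = 12.3231
Bracket: 2^12 = 4096 < 5124 <= 2^13 = 8192
So ceil(log2(5124)) = 13

bits = ceil(log2(5124)) = ceil(12.3231) = 13 bits


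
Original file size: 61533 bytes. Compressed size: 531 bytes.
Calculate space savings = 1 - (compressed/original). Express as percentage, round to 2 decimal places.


ratio = compressed/original = 531/61533 = 0.00863
savings = 1 - ratio = 1 - 0.00863 = 0.99137
as a percentage: 0.99137 * 100 = 99.14%

Space savings = 1 - 531/61533 = 99.14%


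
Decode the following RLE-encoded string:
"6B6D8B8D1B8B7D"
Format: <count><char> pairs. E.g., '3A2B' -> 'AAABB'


Expanding each <count><char> pair:
  6B -> 'BBBBBB'
  6D -> 'DDDDDD'
  8B -> 'BBBBBBBB'
  8D -> 'DDDDDDDD'
  1B -> 'B'
  8B -> 'BBBBBBBB'
  7D -> 'DDDDDDD'

Decoded = BBBBBBDDDDDDBBBBBBBBDDDDDDDDBBBBBBBBBDDDDDDD


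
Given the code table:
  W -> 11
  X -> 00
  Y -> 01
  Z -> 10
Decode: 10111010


Decoding:
10 -> Z
11 -> W
10 -> Z
10 -> Z


Result: ZWZZ


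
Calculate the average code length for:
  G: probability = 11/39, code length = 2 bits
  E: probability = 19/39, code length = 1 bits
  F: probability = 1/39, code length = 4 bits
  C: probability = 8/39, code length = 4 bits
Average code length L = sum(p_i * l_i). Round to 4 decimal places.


Weighted contributions p_i * l_i:
  G: (11/39) * 2 = 22/39
  E: (19/39) * 1 = 19/39
  F: (1/39) * 4 = 4/39
  C: (8/39) * 4 = 32/39
Sum = (22 + 19 + 4 + 32)/39 = 77/39

L = 77/39 = 1.9744 bits/symbol


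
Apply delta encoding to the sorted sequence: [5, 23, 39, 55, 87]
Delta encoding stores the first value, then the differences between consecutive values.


First value: 5
Deltas:
  23 - 5 = 18
  39 - 23 = 16
  55 - 39 = 16
  87 - 55 = 32


Delta encoded: [5, 18, 16, 16, 32]


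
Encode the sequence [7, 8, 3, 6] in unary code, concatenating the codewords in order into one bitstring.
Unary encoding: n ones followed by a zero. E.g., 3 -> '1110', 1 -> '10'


Encode each number as n ones followed by a terminating 0:
  7 -> 11111110 (8 bits)
  8 -> 111111110 (9 bits)
  3 -> 1110 (4 bits)
  6 -> 1111110 (7 bits)
Total length = 8 + 9 + 4 + 7 = 28 bits.

Unary([7, 8, 3, 6]) = 1111111011111111011101111110 (28 bits)


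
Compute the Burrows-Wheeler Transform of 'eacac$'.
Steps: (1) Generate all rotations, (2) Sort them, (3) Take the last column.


Rotations (sorted):
  0: $eacac -> last char: c
  1: ac$eac -> last char: c
  2: acac$e -> last char: e
  3: c$eaca -> last char: a
  4: cac$ea -> last char: a
  5: eacac$ -> last char: $


BWT = cceaa$


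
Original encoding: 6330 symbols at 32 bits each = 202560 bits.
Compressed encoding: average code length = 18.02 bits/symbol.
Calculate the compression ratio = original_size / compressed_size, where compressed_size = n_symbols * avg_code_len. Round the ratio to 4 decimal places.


original_size = n_symbols * orig_bits = 6330 * 32 = 202560 bits
compressed_size = n_symbols * avg_code_len = 6330 * 18.02 = 114066.6 bits
ratio = original_size / compressed_size = 202560 / 114066.6 = 1.7758

Compression ratio = 1.7758


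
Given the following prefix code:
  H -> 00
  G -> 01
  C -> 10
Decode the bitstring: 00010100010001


Decoding step by step:
Bits 00 -> H
Bits 01 -> G
Bits 01 -> G
Bits 00 -> H
Bits 01 -> G
Bits 00 -> H
Bits 01 -> G


Decoded message: HGGHGHG


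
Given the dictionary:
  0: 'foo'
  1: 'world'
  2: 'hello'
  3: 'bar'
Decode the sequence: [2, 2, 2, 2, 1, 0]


Look up each index in the dictionary:
  2 -> 'hello'
  2 -> 'hello'
  2 -> 'hello'
  2 -> 'hello'
  1 -> 'world'
  0 -> 'foo'

Decoded: "hello hello hello hello world foo"


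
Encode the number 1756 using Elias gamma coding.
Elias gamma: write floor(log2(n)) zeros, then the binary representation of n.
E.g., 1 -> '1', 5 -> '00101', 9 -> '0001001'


num_bits = floor(log2(1756)) + 1 = 11
leading_zeros = num_bits - 1 = 10
binary(1756) = 11011011100

Elias gamma(1756) = '0000000000' + '11011011100' = 000000000011011011100 (21 bits)


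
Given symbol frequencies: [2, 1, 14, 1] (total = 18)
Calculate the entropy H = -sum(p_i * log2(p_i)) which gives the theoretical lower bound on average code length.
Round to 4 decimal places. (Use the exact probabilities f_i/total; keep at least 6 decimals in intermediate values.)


Per-symbol terms -p_i * log2(p_i) with p_i = f_i/18:
  p = 2/18 = 0.111111: log2(p) = -3.169925, -p*log2(p) = 0.352214
  p = 1/18 = 0.055556: log2(p) = -4.169925, -p*log2(p) = 0.231663
  p = 14/18 = 0.777778: log2(p) = -0.362570, -p*log2(p) = 0.281999
  p = 1/18 = 0.055556: log2(p) = -4.169925, -p*log2(p) = 0.231663
H = 0.352214 + 0.231663 + 0.281999 + 0.231663 = 1.097539

H = 1.0975 bits/symbol


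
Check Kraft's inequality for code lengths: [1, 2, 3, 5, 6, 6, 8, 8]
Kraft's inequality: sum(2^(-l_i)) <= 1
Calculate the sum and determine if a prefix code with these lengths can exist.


Sum = 2^(-1) + 2^(-2) + 2^(-3) + 2^(-5) + 2^(-6) + 2^(-6) + 2^(-8) + 2^(-8)
    = 0.5 + 0.25 + 0.125 + 0.03125 + 0.015625 + 0.015625 + 0.00390625 + 0.00390625
    = 242/256 = 0.9453125
Since 0.9453125 <= 1, Kraft's inequality IS satisfied.
A prefix code with these lengths CAN exist.

Kraft sum = 0.9453125. Satisfied.


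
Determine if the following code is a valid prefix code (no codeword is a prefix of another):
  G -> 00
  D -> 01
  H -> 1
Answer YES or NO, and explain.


Checking each pair (does one codeword prefix another?):
  G='00' vs D='01': no prefix
  G='00' vs H='1': no prefix
  D='01' vs G='00': no prefix
  D='01' vs H='1': no prefix
  H='1' vs G='00': no prefix
  H='1' vs D='01': no prefix
No violation found over all pairs.

YES -- this is a valid prefix code. No codeword is a prefix of any other codeword.


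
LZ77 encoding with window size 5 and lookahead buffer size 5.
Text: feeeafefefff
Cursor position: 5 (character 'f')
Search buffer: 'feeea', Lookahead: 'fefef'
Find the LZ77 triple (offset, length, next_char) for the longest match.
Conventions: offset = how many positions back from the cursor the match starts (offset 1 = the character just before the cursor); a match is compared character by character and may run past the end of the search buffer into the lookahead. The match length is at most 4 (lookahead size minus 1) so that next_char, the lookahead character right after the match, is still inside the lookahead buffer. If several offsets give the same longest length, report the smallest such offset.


Try each offset into the search buffer:
  offset=1 (pos 4, char 'a'): match length 0
  offset=2 (pos 3, char 'e'): match length 0
  offset=3 (pos 2, char 'e'): match length 0
  offset=4 (pos 1, char 'e'): match length 0
  offset=5 (pos 0, char 'f'): match length 2
Longest match has length 2 at offset 5.
next_char = character at position 5 + 2 = 7 -> 'f'

Best match: offset=5, length=2 (matching 'fe' starting at position 0)
LZ77 triple: (5, 2, 'f')


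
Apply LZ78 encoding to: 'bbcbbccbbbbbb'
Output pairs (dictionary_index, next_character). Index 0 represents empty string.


LZ78 encoding steps:
Dictionary: {0: ''}
Step 1: w='' (idx 0), next='b' -> output (0, 'b'), add 'b' as idx 1
Step 2: w='b' (idx 1), next='c' -> output (1, 'c'), add 'bc' as idx 2
Step 3: w='b' (idx 1), next='b' -> output (1, 'b'), add 'bb' as idx 3
Step 4: w='' (idx 0), next='c' -> output (0, 'c'), add 'c' as idx 4
Step 5: w='c' (idx 4), next='b' -> output (4, 'b'), add 'cb' as idx 5
Step 6: w='bb' (idx 3), next='b' -> output (3, 'b'), add 'bbb' as idx 6
Step 7: w='bb' (idx 3), end of input -> output (3, '')


Encoded: [(0, 'b'), (1, 'c'), (1, 'b'), (0, 'c'), (4, 'b'), (3, 'b'), (3, '')]


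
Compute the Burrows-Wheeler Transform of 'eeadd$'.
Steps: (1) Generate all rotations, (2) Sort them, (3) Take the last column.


Rotations (sorted):
  0: $eeadd -> last char: d
  1: add$ee -> last char: e
  2: d$eead -> last char: d
  3: dd$eea -> last char: a
  4: eadd$e -> last char: e
  5: eeadd$ -> last char: $


BWT = dedae$


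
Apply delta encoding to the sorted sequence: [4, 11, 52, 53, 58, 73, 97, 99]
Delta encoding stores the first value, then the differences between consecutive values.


First value: 4
Deltas:
  11 - 4 = 7
  52 - 11 = 41
  53 - 52 = 1
  58 - 53 = 5
  73 - 58 = 15
  97 - 73 = 24
  99 - 97 = 2


Delta encoded: [4, 7, 41, 1, 5, 15, 24, 2]


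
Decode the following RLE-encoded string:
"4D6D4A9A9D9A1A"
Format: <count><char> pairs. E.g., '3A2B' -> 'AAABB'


Expanding each <count><char> pair:
  4D -> 'DDDD'
  6D -> 'DDDDDD'
  4A -> 'AAAA'
  9A -> 'AAAAAAAAA'
  9D -> 'DDDDDDDDD'
  9A -> 'AAAAAAAAA'
  1A -> 'A'

Decoded = DDDDDDDDDDAAAAAAAAAAAAADDDDDDDDDAAAAAAAAAA


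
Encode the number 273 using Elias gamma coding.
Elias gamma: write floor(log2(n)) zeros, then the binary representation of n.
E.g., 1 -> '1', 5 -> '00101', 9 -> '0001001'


num_bits = floor(log2(273)) + 1 = 9
leading_zeros = num_bits - 1 = 8
binary(273) = 100010001

Elias gamma(273) = '00000000' + '100010001' = 00000000100010001 (17 bits)


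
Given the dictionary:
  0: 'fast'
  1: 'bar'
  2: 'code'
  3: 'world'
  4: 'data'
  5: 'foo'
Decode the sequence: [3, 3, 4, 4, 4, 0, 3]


Look up each index in the dictionary:
  3 -> 'world'
  3 -> 'world'
  4 -> 'data'
  4 -> 'data'
  4 -> 'data'
  0 -> 'fast'
  3 -> 'world'

Decoded: "world world data data data fast world"


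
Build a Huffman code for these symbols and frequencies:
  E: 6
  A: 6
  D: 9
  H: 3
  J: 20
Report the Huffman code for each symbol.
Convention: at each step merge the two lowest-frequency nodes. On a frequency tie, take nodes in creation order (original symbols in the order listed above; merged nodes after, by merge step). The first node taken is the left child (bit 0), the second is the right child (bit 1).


Huffman tree construction:
Step 1: Merge H(3) + E(6) = 9
Step 2: Merge A(6) + D(9) = 15
Step 3: Merge (H+E)(9) + (A+D)(15) = 24
Step 4: Merge J(20) + ((H+E)+(A+D))(24) = 44
Read each symbol's code off the tree from the root (left child = 0, right child = 1).

Codes:
  E: 101 (length 3)
  A: 110 (length 3)
  D: 111 (length 3)
  H: 100 (length 3)
  J: 0 (length 1)
Average code length: 92/44 = 2.0909 bits/symbol


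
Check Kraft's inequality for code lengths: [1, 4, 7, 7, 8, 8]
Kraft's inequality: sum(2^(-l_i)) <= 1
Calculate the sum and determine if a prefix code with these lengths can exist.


Sum = 2^(-1) + 2^(-4) + 2^(-7) + 2^(-7) + 2^(-8) + 2^(-8)
    = 0.5 + 0.0625 + 0.0078125 + 0.0078125 + 0.00390625 + 0.00390625
    = 150/256 = 0.5859375
Since 0.5859375 <= 1, Kraft's inequality IS satisfied.
A prefix code with these lengths CAN exist.

Kraft sum = 0.5859375. Satisfied.


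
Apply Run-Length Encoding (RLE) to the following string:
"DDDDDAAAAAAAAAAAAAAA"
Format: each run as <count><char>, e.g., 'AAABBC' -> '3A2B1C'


Scanning runs left to right:
  i=0: run of 'D' x 5 -> '5D'
  i=5: run of 'A' x 15 -> '15A'

RLE = 5D15A


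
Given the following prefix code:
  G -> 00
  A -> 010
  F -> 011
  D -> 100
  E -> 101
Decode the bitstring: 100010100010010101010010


Decoding step by step:
Bits 100 -> D
Bits 010 -> A
Bits 100 -> D
Bits 010 -> A
Bits 010 -> A
Bits 101 -> E
Bits 010 -> A
Bits 010 -> A


Decoded message: DADAAEAA


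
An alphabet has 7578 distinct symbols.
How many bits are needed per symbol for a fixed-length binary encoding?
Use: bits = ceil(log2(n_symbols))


log2(7578) = 12.8876
Bracket: 2^12 = 4096 < 7578 <= 2^13 = 8192
So ceil(log2(7578)) = 13

bits = ceil(log2(7578)) = ceil(12.8876) = 13 bits


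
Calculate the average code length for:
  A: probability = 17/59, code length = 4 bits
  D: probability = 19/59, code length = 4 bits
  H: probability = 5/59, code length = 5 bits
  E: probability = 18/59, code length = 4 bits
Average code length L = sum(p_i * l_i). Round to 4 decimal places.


Weighted contributions p_i * l_i:
  A: (17/59) * 4 = 68/59
  D: (19/59) * 4 = 76/59
  H: (5/59) * 5 = 25/59
  E: (18/59) * 4 = 72/59
Sum = (68 + 76 + 25 + 72)/59 = 241/59

L = 241/59 = 4.0847 bits/symbol


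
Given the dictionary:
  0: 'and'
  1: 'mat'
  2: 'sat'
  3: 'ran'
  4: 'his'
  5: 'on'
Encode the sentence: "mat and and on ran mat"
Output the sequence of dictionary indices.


Look up each word in the dictionary:
  'mat' -> 1
  'and' -> 0
  'and' -> 0
  'on' -> 5
  'ran' -> 3
  'mat' -> 1

Encoded: [1, 0, 0, 5, 3, 1]


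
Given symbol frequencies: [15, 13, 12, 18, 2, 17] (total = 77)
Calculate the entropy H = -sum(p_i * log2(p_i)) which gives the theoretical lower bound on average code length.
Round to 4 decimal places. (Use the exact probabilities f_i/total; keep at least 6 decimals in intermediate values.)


Per-symbol terms -p_i * log2(p_i) with p_i = f_i/77:
  p = 15/77 = 0.194805: log2(p) = -2.359896, -p*log2(p) = 0.459720
  p = 13/77 = 0.168831: log2(p) = -2.566347, -p*log2(p) = 0.433279
  p = 12/77 = 0.155844: log2(p) = -2.681824, -p*log2(p) = 0.417947
  p = 18/77 = 0.233766: log2(p) = -2.096862, -p*log2(p) = 0.490175
  p = 2/77 = 0.025974: log2(p) = -5.266787, -p*log2(p) = 0.136800
  p = 17/77 = 0.220779: log2(p) = -2.179324, -p*log2(p) = 0.481149
H = 0.459720 + 0.433279 + 0.417947 + 0.490175 + 0.136800 + 0.481149 = 2.419070

H = 2.4191 bits/symbol


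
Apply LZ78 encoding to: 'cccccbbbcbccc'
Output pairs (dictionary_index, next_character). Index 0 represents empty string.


LZ78 encoding steps:
Dictionary: {0: ''}
Step 1: w='' (idx 0), next='c' -> output (0, 'c'), add 'c' as idx 1
Step 2: w='c' (idx 1), next='c' -> output (1, 'c'), add 'cc' as idx 2
Step 3: w='cc' (idx 2), next='b' -> output (2, 'b'), add 'ccb' as idx 3
Step 4: w='' (idx 0), next='b' -> output (0, 'b'), add 'b' as idx 4
Step 5: w='b' (idx 4), next='c' -> output (4, 'c'), add 'bc' as idx 5
Step 6: w='bc' (idx 5), next='c' -> output (5, 'c'), add 'bcc' as idx 6
Step 7: w='c' (idx 1), end of input -> output (1, '')


Encoded: [(0, 'c'), (1, 'c'), (2, 'b'), (0, 'b'), (4, 'c'), (5, 'c'), (1, '')]


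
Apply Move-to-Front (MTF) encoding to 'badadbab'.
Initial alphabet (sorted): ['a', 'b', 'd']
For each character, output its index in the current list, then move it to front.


MTF encoding:
'b': index 1 in ['a', 'b', 'd'] -> ['b', 'a', 'd']
'a': index 1 in ['b', 'a', 'd'] -> ['a', 'b', 'd']
'd': index 2 in ['a', 'b', 'd'] -> ['d', 'a', 'b']
'a': index 1 in ['d', 'a', 'b'] -> ['a', 'd', 'b']
'd': index 1 in ['a', 'd', 'b'] -> ['d', 'a', 'b']
'b': index 2 in ['d', 'a', 'b'] -> ['b', 'd', 'a']
'a': index 2 in ['b', 'd', 'a'] -> ['a', 'b', 'd']
'b': index 1 in ['a', 'b', 'd'] -> ['b', 'a', 'd']


Output: [1, 1, 2, 1, 1, 2, 2, 1]


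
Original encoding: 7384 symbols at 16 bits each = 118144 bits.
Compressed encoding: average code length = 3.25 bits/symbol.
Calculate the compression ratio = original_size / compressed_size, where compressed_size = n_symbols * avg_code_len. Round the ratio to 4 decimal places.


original_size = n_symbols * orig_bits = 7384 * 16 = 118144 bits
compressed_size = n_symbols * avg_code_len = 7384 * 3.25 = 23998.0 bits
ratio = original_size / compressed_size = 118144 / 23998.0 = 4.9231

Compression ratio = 4.9231


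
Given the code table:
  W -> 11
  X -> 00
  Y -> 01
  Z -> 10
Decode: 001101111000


Decoding:
00 -> X
11 -> W
01 -> Y
11 -> W
10 -> Z
00 -> X


Result: XWYWZX


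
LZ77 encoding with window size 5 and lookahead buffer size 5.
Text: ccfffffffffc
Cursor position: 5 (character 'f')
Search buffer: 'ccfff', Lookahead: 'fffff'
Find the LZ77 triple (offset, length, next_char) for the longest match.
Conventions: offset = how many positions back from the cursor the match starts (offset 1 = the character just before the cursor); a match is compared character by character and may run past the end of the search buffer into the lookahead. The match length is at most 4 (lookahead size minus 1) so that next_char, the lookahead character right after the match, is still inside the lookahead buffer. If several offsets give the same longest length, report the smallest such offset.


Try each offset into the search buffer:
  offset=1 (pos 4, char 'f'): match length 4
  offset=2 (pos 3, char 'f'): match length 4
  offset=3 (pos 2, char 'f'): match length 4
  offset=4 (pos 1, char 'c'): match length 0
  offset=5 (pos 0, char 'c'): match length 0
Longest match has length 4, found at offsets 1, 2, 3; take the smallest, offset 1.
next_char = character at position 5 + 4 = 9 -> 'f'

Best match: offset=1, length=4 (matching 'ffff' starting at position 4)
LZ77 triple: (1, 4, 'f')
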